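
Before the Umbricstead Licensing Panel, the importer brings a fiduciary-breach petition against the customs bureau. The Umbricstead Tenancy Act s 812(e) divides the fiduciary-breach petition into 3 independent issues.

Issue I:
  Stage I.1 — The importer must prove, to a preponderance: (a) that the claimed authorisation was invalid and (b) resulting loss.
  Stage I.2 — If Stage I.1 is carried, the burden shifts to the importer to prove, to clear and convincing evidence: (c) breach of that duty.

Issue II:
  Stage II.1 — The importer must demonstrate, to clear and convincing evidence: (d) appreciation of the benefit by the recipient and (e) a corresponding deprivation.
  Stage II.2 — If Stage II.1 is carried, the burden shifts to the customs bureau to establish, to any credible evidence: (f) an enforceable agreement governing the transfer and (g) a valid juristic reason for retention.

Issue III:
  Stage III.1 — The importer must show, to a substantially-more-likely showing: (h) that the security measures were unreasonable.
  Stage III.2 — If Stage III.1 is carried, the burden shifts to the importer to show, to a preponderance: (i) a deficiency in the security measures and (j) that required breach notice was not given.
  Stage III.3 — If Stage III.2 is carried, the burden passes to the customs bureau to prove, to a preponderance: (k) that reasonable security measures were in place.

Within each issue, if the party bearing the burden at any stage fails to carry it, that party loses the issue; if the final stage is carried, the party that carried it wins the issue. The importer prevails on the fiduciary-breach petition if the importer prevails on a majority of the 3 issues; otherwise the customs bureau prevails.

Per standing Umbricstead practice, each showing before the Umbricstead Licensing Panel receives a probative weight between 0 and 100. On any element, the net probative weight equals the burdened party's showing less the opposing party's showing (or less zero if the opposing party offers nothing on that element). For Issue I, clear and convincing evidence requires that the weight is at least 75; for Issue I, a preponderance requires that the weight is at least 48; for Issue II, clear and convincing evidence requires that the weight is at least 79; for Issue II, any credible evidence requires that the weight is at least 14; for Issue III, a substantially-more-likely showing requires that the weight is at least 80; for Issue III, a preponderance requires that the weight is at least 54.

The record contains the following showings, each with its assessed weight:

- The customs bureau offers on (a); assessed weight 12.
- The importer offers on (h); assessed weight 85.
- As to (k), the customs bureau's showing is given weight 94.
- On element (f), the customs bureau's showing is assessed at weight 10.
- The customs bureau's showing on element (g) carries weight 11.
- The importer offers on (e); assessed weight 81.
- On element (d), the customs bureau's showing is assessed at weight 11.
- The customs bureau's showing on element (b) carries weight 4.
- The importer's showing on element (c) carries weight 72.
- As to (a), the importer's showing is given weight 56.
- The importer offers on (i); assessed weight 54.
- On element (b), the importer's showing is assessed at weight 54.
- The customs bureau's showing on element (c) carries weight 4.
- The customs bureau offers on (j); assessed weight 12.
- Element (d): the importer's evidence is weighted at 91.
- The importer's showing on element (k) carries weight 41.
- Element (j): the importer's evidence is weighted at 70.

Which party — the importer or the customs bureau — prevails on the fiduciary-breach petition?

importer

— Issue I —
Stage I.1 (importer, a preponderance, weight is at least 48): (a) net 56−12=44 < 48 — fails; (b) net 54−4=50 ≥ 48 — meets.
  The importer does not carry Stage I.1.
The customs bureau prevails on this issue.
— Issue II —
Stage II.1 — burden on importer; standard: clear and convincing evidence (weight is at least 79).
    (d): 91 − 11 = 80 ≥ 79 [met]
    (e): 81 ≥ 79 [met]
  The importer carries Stage II.1; the customs bureau now bears the burden.
Stage II.2 — burden on customs bureau; standard: any credible evidence (weight is at least 14).
    (f): 10 < 14 [not met]
    (g): 11 < 14 [not met]
  The customs bureau does not carry Stage II.2.
So the importer prevails on this issue.
— Issue III —
Stage III.1 (importer, a substantially-more-likely showing, weight is at least 80): (h) 85 ≥ 80 — meets.
  Stage III.1 carried; the burden remains with the importer.
Stage III.2 (importer, a preponderance, weight is at least 54): (i) 54 ≥ 54 — meets; (j) net 70−12=58 ≥ 54 — meets.
  All elements met. The burden passes to the customs bureau.
Stage III.3 (customs bureau, a preponderance, weight is at least 54): (k) net 94−41=53 < 54 — fails.
  Not every element is met, so the customs bureau fails to carry Stage III.3.
The importer prevails on this issue.
Per-issue: Issue I → customs bureau; Issue II → importer; Issue III → importer. The importer must prevail on a majority of issues; overall, the importer prevails.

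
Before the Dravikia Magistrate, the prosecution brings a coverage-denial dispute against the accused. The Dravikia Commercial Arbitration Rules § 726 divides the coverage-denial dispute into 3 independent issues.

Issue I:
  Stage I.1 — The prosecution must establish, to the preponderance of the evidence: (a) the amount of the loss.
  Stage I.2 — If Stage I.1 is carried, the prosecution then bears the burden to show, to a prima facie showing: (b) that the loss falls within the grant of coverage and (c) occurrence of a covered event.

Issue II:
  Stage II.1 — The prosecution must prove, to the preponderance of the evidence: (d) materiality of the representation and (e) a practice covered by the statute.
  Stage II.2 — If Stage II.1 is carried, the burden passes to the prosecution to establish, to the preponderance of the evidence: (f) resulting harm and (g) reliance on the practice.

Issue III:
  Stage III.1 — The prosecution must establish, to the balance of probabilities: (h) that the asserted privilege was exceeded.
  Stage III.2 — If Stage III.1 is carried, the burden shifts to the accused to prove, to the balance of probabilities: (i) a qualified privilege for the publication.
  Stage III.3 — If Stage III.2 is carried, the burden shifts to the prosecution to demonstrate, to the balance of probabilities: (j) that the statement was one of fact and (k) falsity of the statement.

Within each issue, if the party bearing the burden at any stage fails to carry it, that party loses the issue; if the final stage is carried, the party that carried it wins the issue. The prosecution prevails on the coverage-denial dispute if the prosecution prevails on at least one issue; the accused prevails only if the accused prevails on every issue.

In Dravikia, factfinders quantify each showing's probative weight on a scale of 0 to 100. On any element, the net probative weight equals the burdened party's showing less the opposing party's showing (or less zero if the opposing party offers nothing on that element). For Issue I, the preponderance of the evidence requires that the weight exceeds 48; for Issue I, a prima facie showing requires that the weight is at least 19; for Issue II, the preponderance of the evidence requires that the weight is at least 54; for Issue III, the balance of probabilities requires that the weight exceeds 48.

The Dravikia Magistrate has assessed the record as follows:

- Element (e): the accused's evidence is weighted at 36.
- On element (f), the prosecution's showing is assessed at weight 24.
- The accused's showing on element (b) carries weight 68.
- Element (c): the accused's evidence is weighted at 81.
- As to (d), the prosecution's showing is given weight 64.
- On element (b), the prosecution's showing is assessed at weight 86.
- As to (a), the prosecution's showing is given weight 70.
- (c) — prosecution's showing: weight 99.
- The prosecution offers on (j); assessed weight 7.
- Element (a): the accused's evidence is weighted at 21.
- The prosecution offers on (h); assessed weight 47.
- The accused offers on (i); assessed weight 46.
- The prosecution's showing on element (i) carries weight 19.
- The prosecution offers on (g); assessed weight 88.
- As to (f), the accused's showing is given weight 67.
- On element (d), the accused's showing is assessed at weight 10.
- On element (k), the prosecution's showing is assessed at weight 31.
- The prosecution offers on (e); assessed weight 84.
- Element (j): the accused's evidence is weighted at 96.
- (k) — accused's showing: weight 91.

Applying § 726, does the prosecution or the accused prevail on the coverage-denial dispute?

— Issue I —
Stage I.1 — burden on prosecution; standard: the preponderance of the evidence (weight exceeds 48).
    (a): 70 − 21 = 49 > 48 [met]
  Stage I.1 is satisfied; the prosecution continues to bear the burden.
Stage I.2 — burden on prosecution; standard: a prima facie showing (weight is at least 19).
    (b): 86 − 68 = 18 < 19 [not met]
    (c): 99 − 81 = 18 < 19 [not met]
  Stage I.2 not carried; the prosecution fails its burden.
The accused prevails on this issue.
— Issue II —
Stage II.1 — burden on prosecution; standard: the preponderance of the evidence (weight is at least 54).
    (d): 64 − 10 = 54 ≥ 54 [met]
    (e): 84 − 36 = 48 < 54 [not met]
  Not every element is met, so the prosecution fails to carry Stage II.1.
So the accused prevails on this issue.
— Issue III —
Stage III.1 — burden on prosecution; standard: the balance of probabilities (weight exceeds 48).
    (h): 47 ≤ 48 [not met]
  Not every element is met, so the prosecution fails to carry Stage III.1.
The accused prevails on this issue.
Per-issue: Issue I → accused; Issue II → accused; Issue III → accused. The prosecution must prevail on at least one issue; overall, the accused prevails.

accused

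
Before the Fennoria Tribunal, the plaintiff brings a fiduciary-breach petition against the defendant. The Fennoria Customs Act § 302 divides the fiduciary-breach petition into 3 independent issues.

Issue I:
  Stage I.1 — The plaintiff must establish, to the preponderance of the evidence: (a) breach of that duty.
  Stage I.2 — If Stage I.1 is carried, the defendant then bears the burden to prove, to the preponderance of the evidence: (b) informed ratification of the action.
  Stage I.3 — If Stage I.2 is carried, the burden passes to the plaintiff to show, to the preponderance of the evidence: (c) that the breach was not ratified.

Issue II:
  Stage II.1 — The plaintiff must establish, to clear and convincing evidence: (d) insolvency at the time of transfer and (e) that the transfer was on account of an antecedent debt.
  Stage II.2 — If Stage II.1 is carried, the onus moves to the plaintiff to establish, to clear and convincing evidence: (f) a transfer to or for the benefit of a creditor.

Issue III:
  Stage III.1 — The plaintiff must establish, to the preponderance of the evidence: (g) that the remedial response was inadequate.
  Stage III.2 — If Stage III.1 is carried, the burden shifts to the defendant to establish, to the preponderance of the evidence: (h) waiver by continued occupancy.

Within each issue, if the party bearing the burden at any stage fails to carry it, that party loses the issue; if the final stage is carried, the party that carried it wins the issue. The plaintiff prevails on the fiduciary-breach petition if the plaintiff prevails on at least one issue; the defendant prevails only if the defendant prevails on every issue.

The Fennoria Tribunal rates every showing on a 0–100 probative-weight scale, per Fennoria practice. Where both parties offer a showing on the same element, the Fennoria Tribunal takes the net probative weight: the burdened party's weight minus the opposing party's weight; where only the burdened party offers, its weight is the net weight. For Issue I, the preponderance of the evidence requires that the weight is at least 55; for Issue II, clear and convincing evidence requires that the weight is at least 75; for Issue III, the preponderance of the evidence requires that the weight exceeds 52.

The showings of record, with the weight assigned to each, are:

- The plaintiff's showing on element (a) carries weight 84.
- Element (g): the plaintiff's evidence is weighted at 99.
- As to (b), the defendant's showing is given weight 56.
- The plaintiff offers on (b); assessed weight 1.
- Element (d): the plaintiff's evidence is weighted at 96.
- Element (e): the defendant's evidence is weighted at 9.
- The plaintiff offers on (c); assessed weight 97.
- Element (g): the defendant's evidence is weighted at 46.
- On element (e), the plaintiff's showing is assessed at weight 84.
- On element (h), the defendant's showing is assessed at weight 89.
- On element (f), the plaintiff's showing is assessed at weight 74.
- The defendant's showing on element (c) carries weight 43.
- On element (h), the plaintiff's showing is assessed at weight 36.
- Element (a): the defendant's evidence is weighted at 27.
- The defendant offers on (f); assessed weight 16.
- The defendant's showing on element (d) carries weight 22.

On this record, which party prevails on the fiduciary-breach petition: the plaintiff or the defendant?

— Issue I —
Stage I.1 (plaintiff, the preponderance of the evidence, weight is at least 55): (a) net 84−27=57 ≥ 55 — meets.
  Stage I.1 carried; the burden shifts to the defendant.
Stage I.2 (defendant, the preponderance of the evidence, weight is at least 55): (b) net 56−1=55 ≥ 55 — meets.
  The defendant carries Stage I.2; the plaintiff now bears the burden.
Stage I.3 (plaintiff, the preponderance of the evidence, weight is at least 55): (c) net 97−43=54 < 55 — fails.
  The plaintiff does not carry Stage I.3.
The defendant prevails on this issue.
— Issue II —
Stage II.1 — burden on plaintiff; standard: clear and convincing evidence (weight is at least 75).
    (d): 96 − 22 = 74 < 75 [not met]
    (e): 84 − 9 = 75 ≥ 75 [met]
  Stage II.1 not carried; the plaintiff fails its burden.
The defendant prevails on this issue.
— Issue III —
Stage III.1 — burden on plaintiff; standard: the preponderance of the evidence (weight exceeds 52).
    (g): 99 − 46 = 53 > 52 [met]
  The plaintiff carries Stage III.1; the defendant now bears the burden.
Stage III.2 — burden on defendant; standard: the preponderance of the evidence (weight exceeds 52).
    (h): 89 − 36 = 53 > 52 [met]
  All elements met at the final stage.
Every stage carried; the defendant prevails on this issue.
Per-issue: Issue I → defendant; Issue II → defendant; Issue III → defendant. The plaintiff must prevail on at least one issue; overall, the defendant prevails.

defendant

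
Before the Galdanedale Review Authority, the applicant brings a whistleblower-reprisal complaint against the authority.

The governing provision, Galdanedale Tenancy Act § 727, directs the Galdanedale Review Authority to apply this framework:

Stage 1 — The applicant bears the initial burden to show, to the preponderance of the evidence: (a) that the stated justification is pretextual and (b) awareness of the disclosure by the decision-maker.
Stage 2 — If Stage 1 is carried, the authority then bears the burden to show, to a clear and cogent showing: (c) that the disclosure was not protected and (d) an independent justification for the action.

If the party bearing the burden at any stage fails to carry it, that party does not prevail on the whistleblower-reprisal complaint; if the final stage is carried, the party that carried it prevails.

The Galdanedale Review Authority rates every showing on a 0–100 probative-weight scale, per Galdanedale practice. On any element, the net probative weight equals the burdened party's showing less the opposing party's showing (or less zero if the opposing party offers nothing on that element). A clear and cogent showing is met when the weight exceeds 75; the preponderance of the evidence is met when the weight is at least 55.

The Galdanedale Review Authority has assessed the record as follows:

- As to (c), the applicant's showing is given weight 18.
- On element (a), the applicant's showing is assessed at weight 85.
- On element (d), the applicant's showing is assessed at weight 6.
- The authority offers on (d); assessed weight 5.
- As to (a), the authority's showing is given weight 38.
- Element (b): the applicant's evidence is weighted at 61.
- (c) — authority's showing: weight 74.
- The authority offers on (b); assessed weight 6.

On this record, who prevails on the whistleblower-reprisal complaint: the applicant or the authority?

authority

Stage 1 — burden on applicant; standard: the preponderance of the evidence (weight is at least 55).
    (a): 85 − 38 = 47 < 55 [not met]
    (b): 61 − 6 = 55 ≥ 55 [met]
  Not every element is met, so the applicant fails to carry Stage 1.
So the authority prevails.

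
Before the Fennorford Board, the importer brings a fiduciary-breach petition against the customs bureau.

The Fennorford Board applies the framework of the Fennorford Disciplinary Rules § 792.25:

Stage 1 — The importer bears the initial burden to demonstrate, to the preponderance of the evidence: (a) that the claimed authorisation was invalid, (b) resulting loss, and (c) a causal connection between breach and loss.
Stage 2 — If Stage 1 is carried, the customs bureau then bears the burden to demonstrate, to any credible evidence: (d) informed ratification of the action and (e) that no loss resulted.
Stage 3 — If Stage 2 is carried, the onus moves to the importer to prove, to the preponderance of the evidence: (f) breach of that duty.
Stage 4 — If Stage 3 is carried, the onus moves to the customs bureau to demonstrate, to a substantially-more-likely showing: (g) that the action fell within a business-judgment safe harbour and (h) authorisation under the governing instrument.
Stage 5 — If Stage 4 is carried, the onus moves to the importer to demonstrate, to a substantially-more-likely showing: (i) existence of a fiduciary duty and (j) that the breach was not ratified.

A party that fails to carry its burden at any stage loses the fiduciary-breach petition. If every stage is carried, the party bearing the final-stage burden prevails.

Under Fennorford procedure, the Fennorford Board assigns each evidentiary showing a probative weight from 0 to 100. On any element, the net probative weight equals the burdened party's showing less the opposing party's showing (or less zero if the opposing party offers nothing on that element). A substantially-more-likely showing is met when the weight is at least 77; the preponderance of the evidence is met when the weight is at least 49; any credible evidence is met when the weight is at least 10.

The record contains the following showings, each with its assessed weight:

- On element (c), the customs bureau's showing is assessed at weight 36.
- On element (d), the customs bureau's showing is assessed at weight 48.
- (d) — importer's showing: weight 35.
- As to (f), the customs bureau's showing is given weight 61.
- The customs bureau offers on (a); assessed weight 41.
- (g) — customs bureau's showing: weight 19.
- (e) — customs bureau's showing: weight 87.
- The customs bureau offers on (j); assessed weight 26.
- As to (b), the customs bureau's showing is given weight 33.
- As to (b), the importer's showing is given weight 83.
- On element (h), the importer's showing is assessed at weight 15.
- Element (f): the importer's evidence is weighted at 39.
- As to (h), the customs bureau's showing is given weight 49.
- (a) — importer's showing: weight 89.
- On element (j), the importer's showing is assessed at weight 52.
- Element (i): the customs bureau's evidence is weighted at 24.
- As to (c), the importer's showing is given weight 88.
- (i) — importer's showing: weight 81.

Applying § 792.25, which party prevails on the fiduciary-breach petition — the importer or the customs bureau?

Stage 1 — burden on importer; standard: the preponderance of the evidence (weight is at least 49).
    (a): 89 − 41 = 48 < 49 [not met]
    (b): 83 − 33 = 50 ≥ 49 [met]
    (c): 88 − 36 = 52 ≥ 49 [met]
  The importer does not carry Stage 1.
The customs bureau prevails.

customs bureau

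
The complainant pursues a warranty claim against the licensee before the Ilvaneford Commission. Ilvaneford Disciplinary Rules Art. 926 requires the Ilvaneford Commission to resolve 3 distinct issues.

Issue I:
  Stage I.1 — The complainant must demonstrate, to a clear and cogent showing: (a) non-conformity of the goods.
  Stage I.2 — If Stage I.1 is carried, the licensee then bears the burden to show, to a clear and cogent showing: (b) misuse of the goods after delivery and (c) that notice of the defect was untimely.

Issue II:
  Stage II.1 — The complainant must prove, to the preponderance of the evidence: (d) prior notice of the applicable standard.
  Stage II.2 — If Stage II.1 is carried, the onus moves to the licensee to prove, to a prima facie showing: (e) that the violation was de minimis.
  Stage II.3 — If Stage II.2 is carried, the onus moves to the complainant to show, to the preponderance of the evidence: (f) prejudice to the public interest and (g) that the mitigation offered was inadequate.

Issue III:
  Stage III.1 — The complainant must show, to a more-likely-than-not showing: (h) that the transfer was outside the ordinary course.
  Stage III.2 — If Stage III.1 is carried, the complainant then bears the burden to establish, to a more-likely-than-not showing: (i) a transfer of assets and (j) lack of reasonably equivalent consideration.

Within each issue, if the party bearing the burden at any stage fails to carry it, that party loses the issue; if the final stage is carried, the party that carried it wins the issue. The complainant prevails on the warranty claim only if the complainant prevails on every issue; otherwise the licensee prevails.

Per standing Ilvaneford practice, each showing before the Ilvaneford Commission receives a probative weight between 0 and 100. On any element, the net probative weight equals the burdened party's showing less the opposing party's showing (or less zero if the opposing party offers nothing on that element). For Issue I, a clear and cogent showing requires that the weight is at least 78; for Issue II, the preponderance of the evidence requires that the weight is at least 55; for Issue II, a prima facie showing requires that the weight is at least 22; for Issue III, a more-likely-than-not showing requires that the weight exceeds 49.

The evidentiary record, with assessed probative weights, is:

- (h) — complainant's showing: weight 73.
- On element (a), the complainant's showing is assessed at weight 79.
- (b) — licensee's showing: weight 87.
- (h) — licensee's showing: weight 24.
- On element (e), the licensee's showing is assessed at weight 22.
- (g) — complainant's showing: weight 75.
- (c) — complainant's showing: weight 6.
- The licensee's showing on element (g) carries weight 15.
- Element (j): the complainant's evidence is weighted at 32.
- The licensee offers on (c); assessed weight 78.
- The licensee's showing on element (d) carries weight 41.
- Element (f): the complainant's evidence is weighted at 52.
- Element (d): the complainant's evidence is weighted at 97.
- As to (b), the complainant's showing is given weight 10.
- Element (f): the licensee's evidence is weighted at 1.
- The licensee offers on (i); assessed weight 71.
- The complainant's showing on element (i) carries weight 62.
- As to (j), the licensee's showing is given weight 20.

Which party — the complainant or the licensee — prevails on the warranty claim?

— Issue I —
Stage I.1 (complainant, a clear and cogent showing, weight is at least 78): (a) 79 ≥ 78 — meets.
  Stage I.1 carried; the burden shifts to the licensee.
Stage I.2 (licensee, a clear and cogent showing, weight is at least 78): (b) net 87−10=77 < 78 — fails; (c) net 78−6=72 < 78 — fails.
  Not every element is met, so the licensee fails to carry Stage I.2.
The analysis ends at Stage I.2; the complainant prevails on this issue.
— Issue II —
Stage II.1 — burden on complainant; standard: the preponderance of the evidence (weight is at least 55).
    (d): 97 − 41 = 56 ≥ 55 [met]
  All elements met. The burden passes to the licensee.
Stage II.2 — burden on licensee; standard: a prima facie showing (weight is at least 22).
    (e): 22 ≥ 22 [met]
  Stage II.2 carried; the burden shifts to the complainant.
Stage II.3 — burden on complainant; standard: the preponderance of the evidence (weight is at least 55).
    (f): 52 − 1 = 51 < 55 [not met]
    (g): 75 − 15 = 60 ≥ 55 [met]
  The complainant does not carry Stage II.3.
The analysis ends at Stage II.3; the licensee prevails on this issue.
— Issue III —
Stage III.1 (complainant, a more-likely-than-not showing, weight exceeds 49): (h) net 73−24=49 ≤ 49 — fails.
  Not every element is met, so the complainant fails to carry Stage III.1.
So the licensee prevails on this issue.
Per-issue: Issue I → complainant; Issue II → licensee; Issue III → licensee. The complainant must prevail on every issue; overall, the licensee prevails.

licensee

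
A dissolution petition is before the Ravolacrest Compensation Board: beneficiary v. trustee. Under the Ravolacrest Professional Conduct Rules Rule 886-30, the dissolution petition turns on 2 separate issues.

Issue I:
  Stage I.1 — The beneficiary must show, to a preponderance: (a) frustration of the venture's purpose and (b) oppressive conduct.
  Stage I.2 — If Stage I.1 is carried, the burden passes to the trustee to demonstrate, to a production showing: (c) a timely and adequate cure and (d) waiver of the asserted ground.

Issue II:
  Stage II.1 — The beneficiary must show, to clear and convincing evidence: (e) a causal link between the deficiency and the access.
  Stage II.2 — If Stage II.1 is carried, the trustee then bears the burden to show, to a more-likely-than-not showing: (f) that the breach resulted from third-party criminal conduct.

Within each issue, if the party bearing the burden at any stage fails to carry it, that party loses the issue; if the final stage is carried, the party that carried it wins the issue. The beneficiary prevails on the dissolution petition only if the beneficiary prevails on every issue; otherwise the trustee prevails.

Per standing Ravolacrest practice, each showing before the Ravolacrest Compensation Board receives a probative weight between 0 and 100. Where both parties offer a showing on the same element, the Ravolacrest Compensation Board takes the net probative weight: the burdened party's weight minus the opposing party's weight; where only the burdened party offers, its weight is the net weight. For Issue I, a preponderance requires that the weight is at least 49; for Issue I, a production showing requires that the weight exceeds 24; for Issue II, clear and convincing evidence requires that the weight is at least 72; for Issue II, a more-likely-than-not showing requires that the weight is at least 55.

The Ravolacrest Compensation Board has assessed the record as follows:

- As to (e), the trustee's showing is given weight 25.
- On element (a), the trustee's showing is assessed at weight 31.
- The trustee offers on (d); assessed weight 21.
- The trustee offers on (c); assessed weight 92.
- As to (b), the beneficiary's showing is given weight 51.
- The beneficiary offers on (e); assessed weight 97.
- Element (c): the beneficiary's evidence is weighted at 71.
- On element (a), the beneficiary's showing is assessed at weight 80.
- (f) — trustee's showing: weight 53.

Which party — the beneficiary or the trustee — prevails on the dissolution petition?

beneficiary

— Issue I —
Stage I.1 — burden on beneficiary; standard: a preponderance (weight is at least 49).
    (a): 80 − 31 = 49 ≥ 49 [met]
    (b): 51 ≥ 49 [met]
  Stage I.1 is satisfied; the onus moves to the trustee.
Stage I.2 — burden on trustee; standard: a production showing (weight exceeds 24).
    (c): 92 − 71 = 21 ≤ 24 [not met]
    (d): 21 ≤ 24 [not met]
  Not every element is met, so the trustee fails to carry Stage I.2.
So the beneficiary prevails on this issue.
— Issue II —
At Stage II.1 the beneficiary must meet clear and convincing evidence (weight is at least 72): on (e) the weight is 97 less the opposing 25 gives net 72, which does reach 72, so (e) meets the standard.
  The beneficiary carries Stage II.1; the trustee now bears the burden.
At Stage II.2 the trustee must meet a more-likely-than-not showing (weight is at least 55): on (f) the weight is 53, which does not reach 55, so (f) does not meet the standard.
  Stage II.2 not carried; the trustee fails its burden.
So the beneficiary prevails on this issue.
Per-issue: Issue I → beneficiary; Issue II → beneficiary. The beneficiary must prevail on every issue; overall, the beneficiary prevails.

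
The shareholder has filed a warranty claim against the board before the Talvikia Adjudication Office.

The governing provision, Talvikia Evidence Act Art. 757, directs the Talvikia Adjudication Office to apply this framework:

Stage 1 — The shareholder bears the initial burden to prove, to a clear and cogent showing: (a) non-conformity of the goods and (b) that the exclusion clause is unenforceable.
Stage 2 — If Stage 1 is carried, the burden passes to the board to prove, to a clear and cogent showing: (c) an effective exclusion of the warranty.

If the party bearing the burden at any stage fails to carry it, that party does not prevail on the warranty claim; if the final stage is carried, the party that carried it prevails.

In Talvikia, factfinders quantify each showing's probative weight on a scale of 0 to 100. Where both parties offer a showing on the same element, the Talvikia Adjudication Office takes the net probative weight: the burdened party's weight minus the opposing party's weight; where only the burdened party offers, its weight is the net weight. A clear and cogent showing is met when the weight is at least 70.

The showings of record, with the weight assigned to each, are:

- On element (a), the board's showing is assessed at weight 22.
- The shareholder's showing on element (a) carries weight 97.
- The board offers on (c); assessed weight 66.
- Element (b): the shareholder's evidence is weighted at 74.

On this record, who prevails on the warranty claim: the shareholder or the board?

shareholder

Stage 1 (shareholder, a clear and cogent showing, weight is at least 70): (a) net 97−22=75 ≥ 70 — meets; (b) 74 ≥ 70 — meets.
  The shareholder carries Stage 1; the board now bears the burden.
Stage 2 (board, a clear and cogent showing, weight is at least 70): (c) 66 < 70 — fails.
  Not every element is met, so the board fails to carry Stage 2.
The analysis ends at Stage 2; the shareholder prevails.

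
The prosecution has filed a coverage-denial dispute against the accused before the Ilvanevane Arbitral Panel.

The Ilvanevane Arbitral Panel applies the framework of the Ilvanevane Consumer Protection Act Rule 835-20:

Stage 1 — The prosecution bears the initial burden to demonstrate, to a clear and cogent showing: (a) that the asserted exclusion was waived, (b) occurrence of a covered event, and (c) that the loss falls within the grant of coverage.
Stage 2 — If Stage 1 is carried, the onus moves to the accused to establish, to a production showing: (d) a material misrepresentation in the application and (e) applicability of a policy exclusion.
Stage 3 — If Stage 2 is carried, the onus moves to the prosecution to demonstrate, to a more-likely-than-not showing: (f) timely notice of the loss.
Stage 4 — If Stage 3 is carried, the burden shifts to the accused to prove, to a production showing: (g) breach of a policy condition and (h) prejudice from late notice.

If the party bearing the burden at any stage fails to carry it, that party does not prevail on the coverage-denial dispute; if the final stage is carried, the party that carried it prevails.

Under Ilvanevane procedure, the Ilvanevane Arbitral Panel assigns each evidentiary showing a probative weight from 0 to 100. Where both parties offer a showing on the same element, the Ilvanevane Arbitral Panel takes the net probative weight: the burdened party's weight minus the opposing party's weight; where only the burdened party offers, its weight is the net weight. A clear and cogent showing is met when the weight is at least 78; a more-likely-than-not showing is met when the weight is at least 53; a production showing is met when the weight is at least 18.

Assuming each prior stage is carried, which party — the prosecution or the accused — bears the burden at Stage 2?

accused

Stage 2's rule assigns the burden to the accused (to a production showing).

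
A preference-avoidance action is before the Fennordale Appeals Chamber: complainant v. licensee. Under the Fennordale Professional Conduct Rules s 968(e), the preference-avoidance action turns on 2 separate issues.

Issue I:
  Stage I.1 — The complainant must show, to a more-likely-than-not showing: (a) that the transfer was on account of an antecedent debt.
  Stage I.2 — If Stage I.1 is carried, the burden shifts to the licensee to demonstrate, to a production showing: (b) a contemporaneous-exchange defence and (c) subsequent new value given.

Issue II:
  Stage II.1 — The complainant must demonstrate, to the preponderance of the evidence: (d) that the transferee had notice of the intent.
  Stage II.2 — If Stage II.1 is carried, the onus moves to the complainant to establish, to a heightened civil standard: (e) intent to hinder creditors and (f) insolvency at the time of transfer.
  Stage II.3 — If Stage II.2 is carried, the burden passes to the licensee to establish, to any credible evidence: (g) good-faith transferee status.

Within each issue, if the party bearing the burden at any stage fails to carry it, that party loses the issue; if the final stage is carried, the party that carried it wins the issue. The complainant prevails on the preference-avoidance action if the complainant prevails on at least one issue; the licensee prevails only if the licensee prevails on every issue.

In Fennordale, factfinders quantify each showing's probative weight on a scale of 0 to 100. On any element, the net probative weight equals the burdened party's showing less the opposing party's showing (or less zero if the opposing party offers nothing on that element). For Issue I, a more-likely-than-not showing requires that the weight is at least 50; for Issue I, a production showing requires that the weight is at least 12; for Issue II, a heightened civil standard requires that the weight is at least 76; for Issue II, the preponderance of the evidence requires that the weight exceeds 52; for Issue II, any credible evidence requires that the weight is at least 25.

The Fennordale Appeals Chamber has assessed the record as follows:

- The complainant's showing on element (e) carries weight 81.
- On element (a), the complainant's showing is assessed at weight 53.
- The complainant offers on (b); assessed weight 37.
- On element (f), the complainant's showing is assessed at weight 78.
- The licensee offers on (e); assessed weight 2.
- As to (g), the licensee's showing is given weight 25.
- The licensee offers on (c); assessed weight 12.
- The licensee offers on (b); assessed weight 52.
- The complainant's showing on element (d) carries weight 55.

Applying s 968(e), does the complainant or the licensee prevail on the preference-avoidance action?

licensee

— Issue I —
Stage I.1 (complainant, a more-likely-than-not showing, weight is at least 50): (a) 53 ≥ 50 — meets.
  Stage I.1 carried; the burden shifts to the licensee.
Stage I.2 (licensee, a production showing, weight is at least 12): (b) net 52−37=15 ≥ 12 — meets; (c) 12 ≥ 12 — meets.
  All elements met at the final stage.
Every stage carried; the licensee prevails on this issue.
— Issue II —
Stage II.1 (complainant, the preponderance of the evidence, weight exceeds 52): (d) 55 > 52 — meets.
  Stage II.1 carried; the burden remains with the complainant.
Stage II.2 (complainant, a heightened civil standard, weight is at least 76): (e) net 81−2=79 ≥ 76 — meets; (f) 78 ≥ 76 — meets.
  Stage II.2 is satisfied; the onus moves to the licensee.
Stage II.3 (licensee, any credible evidence, weight is at least 25): (g) 25 ≥ 25 — meets.
  Stage II.3 carried; the final stage is satisfied.
With every stage satisfied, the licensee prevails on this issue.
Per-issue: Issue I → licensee; Issue II → licensee. The complainant must prevail on at least one issue; overall, the licensee prevails.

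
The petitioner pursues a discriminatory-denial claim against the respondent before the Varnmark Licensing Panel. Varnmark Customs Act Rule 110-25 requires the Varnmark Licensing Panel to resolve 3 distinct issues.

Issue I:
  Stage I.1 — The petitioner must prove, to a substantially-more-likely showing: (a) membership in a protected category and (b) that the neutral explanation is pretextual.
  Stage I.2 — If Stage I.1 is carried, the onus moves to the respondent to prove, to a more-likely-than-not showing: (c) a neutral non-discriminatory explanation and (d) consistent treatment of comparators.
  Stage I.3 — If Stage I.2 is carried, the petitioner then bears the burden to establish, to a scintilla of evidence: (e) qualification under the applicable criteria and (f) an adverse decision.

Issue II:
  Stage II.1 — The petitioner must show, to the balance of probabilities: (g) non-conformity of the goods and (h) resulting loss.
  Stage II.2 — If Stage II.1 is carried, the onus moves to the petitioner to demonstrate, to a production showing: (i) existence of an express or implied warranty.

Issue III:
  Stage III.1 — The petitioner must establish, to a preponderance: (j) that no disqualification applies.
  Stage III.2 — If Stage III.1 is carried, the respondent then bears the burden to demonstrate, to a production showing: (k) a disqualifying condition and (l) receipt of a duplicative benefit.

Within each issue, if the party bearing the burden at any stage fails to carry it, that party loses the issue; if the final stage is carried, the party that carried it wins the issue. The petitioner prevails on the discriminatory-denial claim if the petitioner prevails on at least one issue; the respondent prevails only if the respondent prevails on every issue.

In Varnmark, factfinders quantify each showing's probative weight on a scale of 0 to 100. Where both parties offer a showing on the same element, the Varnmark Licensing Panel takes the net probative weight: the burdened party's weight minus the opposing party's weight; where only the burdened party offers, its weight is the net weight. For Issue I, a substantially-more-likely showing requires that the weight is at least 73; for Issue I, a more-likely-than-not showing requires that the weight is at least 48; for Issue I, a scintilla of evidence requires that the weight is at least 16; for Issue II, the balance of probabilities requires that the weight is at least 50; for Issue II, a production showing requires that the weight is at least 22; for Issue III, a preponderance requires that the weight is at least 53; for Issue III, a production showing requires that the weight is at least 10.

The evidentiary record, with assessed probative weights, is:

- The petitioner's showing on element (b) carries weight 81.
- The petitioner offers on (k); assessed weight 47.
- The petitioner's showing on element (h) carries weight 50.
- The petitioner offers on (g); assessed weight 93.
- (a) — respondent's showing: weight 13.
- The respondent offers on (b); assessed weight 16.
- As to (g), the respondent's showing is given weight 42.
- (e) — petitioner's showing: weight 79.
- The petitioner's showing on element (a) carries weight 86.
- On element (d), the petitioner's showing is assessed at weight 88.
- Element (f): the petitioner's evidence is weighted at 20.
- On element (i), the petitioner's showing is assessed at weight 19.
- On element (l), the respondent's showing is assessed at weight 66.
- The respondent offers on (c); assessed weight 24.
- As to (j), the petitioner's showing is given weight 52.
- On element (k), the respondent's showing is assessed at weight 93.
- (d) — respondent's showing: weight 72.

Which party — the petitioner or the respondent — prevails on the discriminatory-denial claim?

— Issue I —
At Stage I.1 the petitioner must meet a substantially-more-likely showing (weight is at least 73): on (a) the weight is 86 less the opposing 13 gives net 73, which does reach 73, so (a) meets the standard; on (b) the weight is 81 less the opposing 16 gives net 65, < 73, so (b) does not meet the standard.
  Stage I.1 not carried; the petitioner fails its burden.
The analysis ends at Stage I.1; the respondent prevails on this issue.
— Issue II —
At Stage II.1 the petitioner must meet the balance of probabilities (weight is at least 50): on (g) the weight is 93 less the opposing 42 gives net 51, which does reach 50, so (g) meets the standard; on (h) the weight is 50, which does reach 50, so (h) meets the standard.
  Stage II.1 is satisfied; the petitioner continues to bear the burden.
At Stage II.2 the petitioner must meet a production showing (weight is at least 22): on (i) the weight is 19, < 22, so (i) does not meet the standard.
  Stage II.2 not carried; the petitioner fails its burden.
So the respondent prevails on this issue.
— Issue III —
At Stage III.1 the petitioner must meet a preponderance (weight is at least 53): on (j) the weight is 52, < 53, so (j) does not meet the standard.
  The petitioner does not carry Stage III.1.
The analysis ends at Stage III.1; the respondent prevails on this issue.
Per-issue: Issue I → respondent; Issue II → respondent; Issue III → respondent. The petitioner must prevail on at least one issue; overall, the respondent prevails.

respondent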